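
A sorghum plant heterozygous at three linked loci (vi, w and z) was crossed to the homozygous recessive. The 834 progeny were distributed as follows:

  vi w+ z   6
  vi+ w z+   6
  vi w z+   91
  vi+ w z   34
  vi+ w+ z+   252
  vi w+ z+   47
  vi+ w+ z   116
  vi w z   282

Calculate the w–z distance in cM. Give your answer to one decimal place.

The two most frequent reciprocal classes, vi w z and vi+ w+ z+, are the parental types, so the F1 was vi w z / vi+ w+ z+.
The two rarest classes, vi w+ z and vi+ w z+, are the double crossovers. Comparing them with the parentals, only the w allele has switched, so w is the middle locus and the order is vi – w – z.
Crossovers in the w–z interval produce the single-crossover classes vi w z+ and vi+ w+ z (91 + 116 = 207) plus the double crossovers (12).
RF(w–z) = (207 + 12) / 834 = 219/834 = 0.2626 → 26.3 cM.

26.3 cM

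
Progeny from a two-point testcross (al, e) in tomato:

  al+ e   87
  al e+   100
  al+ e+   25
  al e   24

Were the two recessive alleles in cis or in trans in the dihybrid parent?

The two most frequent classes are al+ e (87) and al e+ (100); these are the parental (non-recombinant) types.
So the F1 carried al+ e on one chromosome and al e+ on the other — the recessive alleles are on opposite chromosomes (trans / repulsion).

trans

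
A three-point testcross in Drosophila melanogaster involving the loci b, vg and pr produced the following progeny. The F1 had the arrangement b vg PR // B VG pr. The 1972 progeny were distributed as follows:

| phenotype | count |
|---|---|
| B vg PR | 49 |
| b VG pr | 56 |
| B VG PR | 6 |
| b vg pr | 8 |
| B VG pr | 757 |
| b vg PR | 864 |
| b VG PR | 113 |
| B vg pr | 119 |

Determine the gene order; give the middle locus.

pr

The two rarest classes, b vg pr and B VG PR, are the double crossovers. Comparing them with the parentals, only the pr allele has switched, so pr is the middle locus and the order is b – pr – vg.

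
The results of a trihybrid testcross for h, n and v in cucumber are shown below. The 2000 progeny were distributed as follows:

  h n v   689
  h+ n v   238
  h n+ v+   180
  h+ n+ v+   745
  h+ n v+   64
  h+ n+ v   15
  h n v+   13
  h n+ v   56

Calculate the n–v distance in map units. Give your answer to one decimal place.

7.4 map units

The two most frequent reciprocal classes, h n v and h+ n+ v+, are the parental types, so the F1 was h n v / h+ n+ v+.
The two rarest classes, h n v+ and h+ n+ v, are the double crossovers. Comparing them with the parentals, only the v allele has switched, so v is the middle locus and the order is h – v – n.
Crossovers in the v–n interval produce the single-crossover classes h n+ v and h+ n v+ (56 + 64 = 120) plus the double crossovers (28).
RF(v–n) = (120 + 28) / 2000 = 148/2000 = 0.0740 → 7.4 map units.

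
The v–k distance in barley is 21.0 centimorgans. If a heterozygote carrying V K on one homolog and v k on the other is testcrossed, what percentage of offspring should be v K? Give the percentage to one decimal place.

10.5%

A map distance of 21.0 centimorgans corresponds to a recombination frequency of 0.210.
The F1 is V K / v k, so v K is a recombinant gamete class with expected frequency r/2 = 0.210/2 = 0.1050.
That is 0.1050 = 10.5% of the progeny.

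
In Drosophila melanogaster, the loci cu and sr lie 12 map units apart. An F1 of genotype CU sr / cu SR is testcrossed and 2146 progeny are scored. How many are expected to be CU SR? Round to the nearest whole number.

129

A map distance of 12 map units corresponds to a recombination frequency of 0.120.
The F1 is CU sr / cu SR, so CU SR is a recombinant gamete class with expected frequency r/2 = 0.120/2 = 0.0600.
Expected number = 0.0600 × 2146 = 128.76 ≈ 129.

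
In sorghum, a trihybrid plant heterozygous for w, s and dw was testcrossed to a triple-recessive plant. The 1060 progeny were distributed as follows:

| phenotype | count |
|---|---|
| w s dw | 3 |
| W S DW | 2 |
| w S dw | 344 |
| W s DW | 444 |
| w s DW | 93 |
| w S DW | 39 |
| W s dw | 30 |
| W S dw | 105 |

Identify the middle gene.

The two most frequent reciprocal classes, w S dw and W s DW, are the parental types, so the F1 was w S dw / W s DW.
The two rarest classes, w s dw and W S DW, are the double crossovers. Comparing them with the parentals, only the s allele has switched, so s is the middle locus and the order is w – s – dw.

s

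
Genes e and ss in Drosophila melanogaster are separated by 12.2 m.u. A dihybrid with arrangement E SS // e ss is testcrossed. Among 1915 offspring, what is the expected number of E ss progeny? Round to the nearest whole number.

A map distance of 12.2 m.u. corresponds to a recombination frequency of 0.122.
The F1 is E SS / e ss, so E ss is a recombinant gamete class with expected frequency r/2 = 0.122/2 = 0.0610.
Expected number = 0.0610 × 1915 = 116.81 ≈ 117.

117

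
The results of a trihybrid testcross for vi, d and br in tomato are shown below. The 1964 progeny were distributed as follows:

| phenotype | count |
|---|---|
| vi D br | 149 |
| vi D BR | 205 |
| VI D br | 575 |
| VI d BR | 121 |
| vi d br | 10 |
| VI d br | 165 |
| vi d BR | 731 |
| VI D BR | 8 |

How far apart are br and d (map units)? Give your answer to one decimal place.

The two most frequent reciprocal classes, vi d BR and VI D br, are the parental types, so the F1 was vi d BR / VI D br.
The two rarest classes, vi d br and VI D BR, are the double crossovers. Comparing them with the parentals, only the br allele has switched, so br is the middle locus and the order is vi – br – d.
Crossovers in the br–d interval produce the single-crossover classes vi D BR and VI d br (205 + 165 = 370) plus the double crossovers (18).
RF(br–d) = (370 + 18) / 1964 = 388/1964 = 0.1976 → 19.8 map units.

19.8 map units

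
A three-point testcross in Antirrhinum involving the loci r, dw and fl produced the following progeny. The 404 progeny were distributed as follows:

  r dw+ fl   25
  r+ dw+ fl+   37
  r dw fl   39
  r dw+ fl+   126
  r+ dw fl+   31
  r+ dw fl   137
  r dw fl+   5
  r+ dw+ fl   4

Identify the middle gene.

The two most frequent reciprocal classes, r dw+ fl+ and r+ dw fl, are the parental types, so the F1 was r dw+ fl+ / r+ dw fl.
The two rarest classes, r dw fl+ and r+ dw+ fl, are the double crossovers. Comparing them with the parentals, only the dw allele has switched, so dw is the middle locus and the order is fl – dw – r.

dw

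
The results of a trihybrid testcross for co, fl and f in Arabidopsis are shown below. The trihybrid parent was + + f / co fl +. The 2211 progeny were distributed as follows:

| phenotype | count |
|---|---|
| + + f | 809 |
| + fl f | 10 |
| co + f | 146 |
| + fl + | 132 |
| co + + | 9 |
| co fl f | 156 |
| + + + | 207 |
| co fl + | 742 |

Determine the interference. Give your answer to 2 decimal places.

0.63

The two rarest classes, + fl f and co + +, are the double crossovers. Comparing them with the parentals, only the fl allele has switched, so fl is the middle locus and the order is f – fl – co.
f–fl: (363 + 19)/2211 = 0.1728; fl–co: (278 + 19)/2211 = 0.1343.
Expected DCO frequency = 0.1728 × 0.1343 ≈ 0.02321; observed = 19/2211 ≈ 0.00859.
Coefficient of coincidence = 0.00859/0.02321 ≈ 0.37; interference = 1 − 0.37 = 0.63.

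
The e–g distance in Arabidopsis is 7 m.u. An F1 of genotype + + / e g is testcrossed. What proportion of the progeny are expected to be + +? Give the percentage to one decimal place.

A map distance of 7 m.u. corresponds to a recombination frequency of 0.070.
The F1 is + + / e g, so + + is a parental gamete class with expected frequency (1 − r)/2 = 0.930/2 = 0.4650.
That is 0.4650 = 46.5% of the progeny.

46.5%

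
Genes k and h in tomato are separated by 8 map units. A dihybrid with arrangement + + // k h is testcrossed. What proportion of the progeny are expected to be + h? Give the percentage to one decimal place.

A map distance of 8 map units corresponds to a recombination frequency of 0.080.
The F1 is + + / k h, so + h is a recombinant gamete class with expected frequency r/2 = 0.080/2 = 0.0400.
That is 0.0400 = 4.0% of the progeny.

4.0%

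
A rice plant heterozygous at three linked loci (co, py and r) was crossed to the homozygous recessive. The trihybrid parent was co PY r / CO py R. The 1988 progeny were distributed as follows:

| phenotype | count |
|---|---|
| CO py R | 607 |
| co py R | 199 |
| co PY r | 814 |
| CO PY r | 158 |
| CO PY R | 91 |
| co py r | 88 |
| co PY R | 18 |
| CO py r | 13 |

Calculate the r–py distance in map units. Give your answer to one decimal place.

10.6 map units

The two rarest classes, co PY R and CO py r, are the double crossovers. Comparing them with the parentals, only the r allele has switched, so r is the middle locus and the order is co – r – py.
Crossovers in the r–py interval produce the single-crossover classes co py r and CO PY R (88 + 91 = 179) plus the double crossovers (31).
RF(r–py) = (179 + 31) / 1988 = 210/1988 = 0.1056 → 10.6 map units.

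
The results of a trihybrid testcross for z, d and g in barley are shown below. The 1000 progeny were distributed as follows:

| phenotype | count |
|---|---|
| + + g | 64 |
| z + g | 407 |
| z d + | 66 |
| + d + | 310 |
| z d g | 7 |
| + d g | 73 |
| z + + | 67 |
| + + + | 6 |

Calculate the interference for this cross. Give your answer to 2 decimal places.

0.41

The two most frequent reciprocal classes, z + g and + d +, are the parental types, so the F1 was z + g / + d +.
The two rarest classes, z d g and + + +, are the double crossovers. Comparing them with the parentals, only the d allele has switched, so d is the middle locus and the order is g – d – z.
g–d: (140 + 13)/1000 = 0.1530; d–z: (130 + 13)/1000 = 0.1430.
Expected DCO frequency = 0.1530 × 0.1430 ≈ 0.02188; observed = 13/1000 ≈ 0.01300.
Coefficient of coincidence = 0.01300/0.02188 ≈ 0.59; interference = 1 − 0.59 = 0.41.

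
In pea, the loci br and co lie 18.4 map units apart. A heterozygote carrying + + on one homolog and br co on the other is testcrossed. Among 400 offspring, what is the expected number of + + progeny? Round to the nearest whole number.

163

A map distance of 18.4 map units corresponds to a recombination frequency of 0.184.
The F1 is + + / br co, so + + is a parental gamete class with expected frequency (1 − r)/2 = 0.816/2 = 0.4080.
Expected number = 0.4080 × 400 = 163.20 ≈ 163.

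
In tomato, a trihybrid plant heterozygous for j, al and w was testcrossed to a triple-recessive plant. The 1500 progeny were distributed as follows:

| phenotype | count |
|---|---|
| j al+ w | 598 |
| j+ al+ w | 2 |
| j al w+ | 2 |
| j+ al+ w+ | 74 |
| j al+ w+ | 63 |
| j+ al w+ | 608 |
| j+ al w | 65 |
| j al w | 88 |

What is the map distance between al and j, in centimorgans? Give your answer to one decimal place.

The two most frequent reciprocal classes, j+ al w+ and j al+ w, are the parental types, so the F1 was j+ al w+ / j al+ w.
The two rarest classes, j al w+ and j+ al+ w, are the double crossovers. Comparing them with the parentals, only the j allele has switched, so j is the middle locus and the order is w – j – al.
Crossovers in the j–al interval produce the single-crossover classes j+ al+ w+ and j al w (74 + 88 = 162) plus the double crossovers (4).
RF(j–al) = (162 + 4) / 1500 = 166/1500 = 0.1107 → 11.1 centimorgans.

11.1 centimorgans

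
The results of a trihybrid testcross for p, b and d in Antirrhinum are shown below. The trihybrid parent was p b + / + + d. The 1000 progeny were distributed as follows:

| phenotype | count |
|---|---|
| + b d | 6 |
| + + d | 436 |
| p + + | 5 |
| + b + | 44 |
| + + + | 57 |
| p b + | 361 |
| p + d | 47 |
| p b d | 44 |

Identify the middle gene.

b

The two rarest classes, p + + and + b d, are the double crossovers. Comparing them with the parentals, only the b allele has switched, so b is the middle locus and the order is p – b – d.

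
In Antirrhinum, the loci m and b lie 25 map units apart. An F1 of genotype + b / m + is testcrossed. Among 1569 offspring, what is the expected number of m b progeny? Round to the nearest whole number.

196

A map distance of 25 map units corresponds to a recombination frequency of 0.250.
The F1 is + b / m +, so m b is a recombinant gamete class with expected frequency r/2 = 0.250/2 = 0.1250.
Expected number = 0.1250 × 1569 = 196.12 ≈ 196.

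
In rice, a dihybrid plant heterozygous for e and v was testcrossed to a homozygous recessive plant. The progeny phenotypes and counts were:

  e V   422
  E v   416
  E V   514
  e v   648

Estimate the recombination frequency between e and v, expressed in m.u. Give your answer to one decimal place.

The two most frequent classes, E V (514) and e v (648), are the parental types, so the F1 was E V / e v.
The recombinant classes are E v and e V: 416 + 422 = 838.
Recombination frequency = 838/2000 = 0.4190 ≈ 41.9%, i.e. 41.9 m.u.

41.9 m.u.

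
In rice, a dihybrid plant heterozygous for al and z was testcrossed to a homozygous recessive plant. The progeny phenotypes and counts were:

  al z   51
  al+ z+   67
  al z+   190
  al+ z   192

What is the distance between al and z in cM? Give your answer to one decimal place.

The two most frequent classes, al+ z (192) and al z+ (190), are the parental types, so the F1 was al+ z / al z+.
The recombinant classes are al+ z+ and al z: 67 + 51 = 118.
Recombination frequency = 118/500 = 0.2360 ≈ 23.6%, i.e. 23.6 cM.

23.6 cM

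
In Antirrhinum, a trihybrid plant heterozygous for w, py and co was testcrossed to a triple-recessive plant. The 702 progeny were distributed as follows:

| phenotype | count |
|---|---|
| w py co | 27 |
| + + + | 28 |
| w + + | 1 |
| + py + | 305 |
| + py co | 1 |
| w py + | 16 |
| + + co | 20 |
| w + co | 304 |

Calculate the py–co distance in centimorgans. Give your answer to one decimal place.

8.1 centimorgans

The two most frequent reciprocal classes, w + co and + py +, are the parental types, so the F1 was w + co / + py +.
The two rarest classes, w + + and + py co, are the double crossovers. Comparing them with the parentals, only the co allele has switched, so co is the middle locus and the order is w – co – py.
Crossovers in the co–py interval produce the single-crossover classes w py co and + + + (27 + 28 = 55) plus the double crossovers (2).
RF(co–py) = (55 + 2) / 702 = 57/702 = 0.0812 → 8.1 centimorgans.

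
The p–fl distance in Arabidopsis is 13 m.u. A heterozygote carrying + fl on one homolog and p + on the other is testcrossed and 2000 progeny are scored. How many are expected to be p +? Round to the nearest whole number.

A map distance of 13 m.u. corresponds to a recombination frequency of 0.130.
The F1 is + fl / p +, so p + is a parental gamete class with expected frequency (1 − r)/2 = 0.870/2 = 0.4350.
Expected number = 0.4350 × 2000 = 870.00 ≈ 870.

870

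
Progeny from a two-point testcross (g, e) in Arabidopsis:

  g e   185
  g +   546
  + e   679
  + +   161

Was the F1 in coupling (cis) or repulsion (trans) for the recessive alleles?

The two most frequent classes are + e (679) and g + (546); these are the parental (non-recombinant) types.
So the F1 carried + e on one chromosome and g + on the other — the recessive alleles are on opposite chromosomes (trans / repulsion).

trans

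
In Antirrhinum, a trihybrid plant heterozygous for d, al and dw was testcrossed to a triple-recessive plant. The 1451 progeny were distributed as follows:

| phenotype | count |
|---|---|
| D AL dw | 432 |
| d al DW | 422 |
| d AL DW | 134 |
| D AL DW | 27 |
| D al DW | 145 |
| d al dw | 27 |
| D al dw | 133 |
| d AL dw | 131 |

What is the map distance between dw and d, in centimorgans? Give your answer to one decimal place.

The two most frequent reciprocal classes, D AL dw and d al DW, are the parental types, so the F1 was D AL dw / d al DW.
The two rarest classes, D AL DW and d al dw, are the double crossovers. Comparing them with the parentals, only the dw allele has switched, so dw is the middle locus and the order is al – dw – d.
Crossovers in the dw–d interval produce the single-crossover classes d AL dw and D al DW (131 + 145 = 276) plus the double crossovers (54).
RF(dw–d) = (276 + 54) / 1451 = 330/1451 = 0.2274 → 22.7 centimorgans.

22.7 centimorgans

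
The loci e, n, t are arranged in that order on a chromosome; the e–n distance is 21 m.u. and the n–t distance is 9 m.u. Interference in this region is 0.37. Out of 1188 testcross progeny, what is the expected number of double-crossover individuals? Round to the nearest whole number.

14

Map distances give recombination frequencies of 0.210 and 0.090 for the two intervals.
With interference 0.37 (so coincidence = 0.63), expected double-crossover frequency = 0.210 × 0.090 × 0.63 = 0.01191.
Expected number = 0.01191 × 1188 = 14.15 ≈ 14.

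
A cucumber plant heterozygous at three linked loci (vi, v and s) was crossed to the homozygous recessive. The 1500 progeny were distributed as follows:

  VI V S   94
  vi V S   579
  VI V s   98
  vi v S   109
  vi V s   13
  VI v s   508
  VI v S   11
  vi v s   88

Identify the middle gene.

The two most frequent reciprocal classes, VI v s and vi V S, are the parental types, so the F1 was VI v s / vi V S.
The two rarest classes, VI v S and vi V s, are the double crossovers. Comparing them with the parentals, only the s allele has switched, so s is the middle locus and the order is v – s – vi.

s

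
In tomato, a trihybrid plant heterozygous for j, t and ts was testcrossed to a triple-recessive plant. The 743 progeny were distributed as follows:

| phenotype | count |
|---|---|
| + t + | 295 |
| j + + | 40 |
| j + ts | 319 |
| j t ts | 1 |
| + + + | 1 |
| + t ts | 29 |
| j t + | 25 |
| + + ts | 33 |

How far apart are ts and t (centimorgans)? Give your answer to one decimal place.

9.6 centimorgans

The two most frequent reciprocal classes, + t + and j + ts, are the parental types, so the F1 was + t + / j + ts.
The two rarest classes, + + + and j t ts, are the double crossovers. Comparing them with the parentals, only the t allele has switched, so t is the middle locus and the order is j – t – ts.
Crossovers in the t–ts interval produce the single-crossover classes + t ts and j + + (29 + 40 = 69) plus the double crossovers (2).
RF(t–ts) = (69 + 2) / 743 = 71/743 = 0.0956 → 9.6 centimorgans.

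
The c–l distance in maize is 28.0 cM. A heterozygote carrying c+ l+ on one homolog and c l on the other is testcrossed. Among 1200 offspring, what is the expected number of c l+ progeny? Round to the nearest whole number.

168

A map distance of 28.0 cM corresponds to a recombination frequency of 0.280.
The F1 is c+ l+ / c l, so c l+ is a recombinant gamete class with expected frequency r/2 = 0.280/2 = 0.1400.
Expected number = 0.1400 × 1200 = 168.00 ≈ 168.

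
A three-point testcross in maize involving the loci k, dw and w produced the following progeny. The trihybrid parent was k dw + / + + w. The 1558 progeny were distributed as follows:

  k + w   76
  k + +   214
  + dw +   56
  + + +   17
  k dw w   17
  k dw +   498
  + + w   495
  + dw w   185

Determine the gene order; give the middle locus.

The two rarest classes, k dw w and + + +, are the double crossovers. Comparing them with the parentals, only the w allele has switched, so w is the middle locus and the order is k – w – dw.

w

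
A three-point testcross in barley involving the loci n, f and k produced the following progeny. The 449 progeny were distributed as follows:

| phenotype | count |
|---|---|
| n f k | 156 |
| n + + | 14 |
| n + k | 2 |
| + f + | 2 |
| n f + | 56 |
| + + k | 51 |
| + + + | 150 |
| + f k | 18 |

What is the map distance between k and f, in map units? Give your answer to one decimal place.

The two most frequent reciprocal classes, + + + and n f k, are the parental types, so the F1 was + + + / n f k.
The two rarest classes, + f + and n + k, are the double crossovers. Comparing them with the parentals, only the f allele has switched, so f is the middle locus and the order is n – f – k.
Crossovers in the f–k interval produce the single-crossover classes + + k and n f + (51 + 56 = 107) plus the double crossovers (4).
RF(f–k) = (107 + 4) / 449 = 111/449 = 0.2472 → 24.7 map units.

24.7 map units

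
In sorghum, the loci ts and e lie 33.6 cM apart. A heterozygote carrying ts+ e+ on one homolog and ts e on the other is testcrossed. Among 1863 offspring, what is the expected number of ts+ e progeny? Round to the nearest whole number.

313

A map distance of 33.6 cM corresponds to a recombination frequency of 0.336.
The F1 is ts+ e+ / ts e, so ts+ e is a recombinant gamete class with expected frequency r/2 = 0.336/2 = 0.1680.
Expected number = 0.1680 × 1863 = 312.98 ≈ 313.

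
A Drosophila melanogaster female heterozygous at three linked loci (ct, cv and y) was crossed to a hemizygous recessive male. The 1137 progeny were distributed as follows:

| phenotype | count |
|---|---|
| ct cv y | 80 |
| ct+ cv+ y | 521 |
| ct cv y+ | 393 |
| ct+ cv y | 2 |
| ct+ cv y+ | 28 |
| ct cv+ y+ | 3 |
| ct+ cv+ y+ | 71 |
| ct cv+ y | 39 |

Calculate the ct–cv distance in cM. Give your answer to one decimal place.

6.3 cM

The two most frequent reciprocal classes, ct cv y+ and ct+ cv+ y, are the parental types, so the F1 was ct cv y+ / ct+ cv+ y.
The two rarest classes, ct cv+ y+ and ct+ cv y, are the double crossovers. Comparing them with the parentals, only the cv allele has switched, so cv is the middle locus and the order is y – cv – ct.
Crossovers in the cv–ct interval produce the single-crossover classes ct+ cv y+ and ct cv+ y (28 + 39 = 67) plus the double crossovers (5).
RF(cv–ct) = (67 + 5) / 1137 = 72/1137 = 0.0633 → 6.3 cM.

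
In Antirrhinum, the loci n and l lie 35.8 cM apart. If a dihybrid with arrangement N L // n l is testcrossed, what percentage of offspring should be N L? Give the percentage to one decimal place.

32.1%

A map distance of 35.8 cM corresponds to a recombination frequency of 0.358.
The F1 is N L / n l, so N L is a parental gamete class with expected frequency (1 − r)/2 = 0.642/2 = 0.3210.
That is 0.3210 = 32.1% of the progeny.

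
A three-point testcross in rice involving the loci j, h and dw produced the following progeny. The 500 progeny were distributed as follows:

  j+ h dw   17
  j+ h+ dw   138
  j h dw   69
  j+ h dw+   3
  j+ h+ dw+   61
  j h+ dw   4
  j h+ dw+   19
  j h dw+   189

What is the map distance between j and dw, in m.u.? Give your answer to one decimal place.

27.4 m.u.

The two most frequent reciprocal classes, j+ h+ dw and j h dw+, are the parental types, so the F1 was j+ h+ dw / j h dw+.
The two rarest classes, j h+ dw and j+ h dw+, are the double crossovers. Comparing them with the parentals, only the j allele has switched, so j is the middle locus and the order is dw – j – h.
Crossovers in the dw–j interval produce the single-crossover classes j+ h+ dw+ and j h dw (61 + 69 = 130) plus the double crossovers (7).
RF(dw–j) = (130 + 7) / 500 = 137/500 = 0.2740 → 27.4 m.u.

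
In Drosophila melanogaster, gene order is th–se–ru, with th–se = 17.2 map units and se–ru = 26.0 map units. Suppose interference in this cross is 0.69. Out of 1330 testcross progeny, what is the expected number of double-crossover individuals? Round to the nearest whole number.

18

Map distances give recombination frequencies of 0.172 and 0.260 for the two intervals.
With interference 0.69 (so coincidence = 0.31), expected double-crossover frequency = 0.172 × 0.260 × 0.31 = 0.01386.
Expected number = 0.01386 × 1330 = 18.44 ≈ 18.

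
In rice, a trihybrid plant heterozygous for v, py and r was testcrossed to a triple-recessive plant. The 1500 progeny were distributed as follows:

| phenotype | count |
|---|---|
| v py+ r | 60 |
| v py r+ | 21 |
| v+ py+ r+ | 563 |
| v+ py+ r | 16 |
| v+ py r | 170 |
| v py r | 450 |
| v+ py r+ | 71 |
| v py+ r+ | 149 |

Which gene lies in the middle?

The two most frequent reciprocal classes, v+ py+ r+ and v py r, are the parental types, so the F1 was v+ py+ r+ / v py r.
The two rarest classes, v+ py+ r and v py r+, are the double crossovers. Comparing them with the parentals, only the r allele has switched, so r is the middle locus and the order is v – r – py.

r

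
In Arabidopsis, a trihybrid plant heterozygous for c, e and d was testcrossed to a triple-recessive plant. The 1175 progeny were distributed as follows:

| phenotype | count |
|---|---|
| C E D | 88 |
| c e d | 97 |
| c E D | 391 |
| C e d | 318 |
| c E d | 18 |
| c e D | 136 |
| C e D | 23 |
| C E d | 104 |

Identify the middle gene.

The two most frequent reciprocal classes, C e d and c E D, are the parental types, so the F1 was C e d / c E D.
The two rarest classes, C e D and c E d, are the double crossovers. Comparing them with the parentals, only the d allele has switched, so d is the middle locus and the order is e – d – c.

d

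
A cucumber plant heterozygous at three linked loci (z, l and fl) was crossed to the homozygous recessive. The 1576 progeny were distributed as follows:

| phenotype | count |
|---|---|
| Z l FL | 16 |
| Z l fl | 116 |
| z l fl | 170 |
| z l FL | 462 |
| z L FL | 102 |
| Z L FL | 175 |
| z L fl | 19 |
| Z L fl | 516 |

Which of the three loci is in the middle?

The two most frequent reciprocal classes, z l FL and Z L fl, are the parental types, so the F1 was z l FL / Z L fl.
The two rarest classes, Z l FL and z L fl, are the double crossovers. Comparing them with the parentals, only the z allele has switched, so z is the middle locus and the order is fl – z – l.

z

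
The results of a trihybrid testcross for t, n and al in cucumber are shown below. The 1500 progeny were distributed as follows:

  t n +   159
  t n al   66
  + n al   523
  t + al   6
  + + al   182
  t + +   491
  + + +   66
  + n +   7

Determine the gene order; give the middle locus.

al

The two most frequent reciprocal classes, + n al and t + +, are the parental types, so the F1 was + n al / t + +.
The two rarest classes, + n + and t + al, are the double crossovers. Comparing them with the parentals, only the al allele has switched, so al is the middle locus and the order is n – al – t.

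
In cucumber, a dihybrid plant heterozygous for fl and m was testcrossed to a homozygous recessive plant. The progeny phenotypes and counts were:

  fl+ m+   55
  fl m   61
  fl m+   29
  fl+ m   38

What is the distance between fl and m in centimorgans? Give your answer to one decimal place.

The two most frequent classes, fl+ m+ (55) and fl m (61), are the parental types, so the F1 was fl+ m+ / fl m.
The recombinant classes are fl+ m and fl m+: 38 + 29 = 67.
Recombination frequency = 67/183 = 0.3661 ≈ 36.6%, i.e. 36.6 centimorgans.

36.6 centimorgans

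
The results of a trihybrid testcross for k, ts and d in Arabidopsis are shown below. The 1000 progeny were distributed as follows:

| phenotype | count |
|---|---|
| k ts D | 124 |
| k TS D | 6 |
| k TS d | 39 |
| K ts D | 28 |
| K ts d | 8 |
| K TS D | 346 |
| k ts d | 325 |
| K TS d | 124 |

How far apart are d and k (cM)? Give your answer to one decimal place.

The two most frequent reciprocal classes, k ts d and K TS D, are the parental types, so the F1 was k ts d / K TS D.
The two rarest classes, K ts d and k TS D, are the double crossovers. Comparing them with the parentals, only the k allele has switched, so k is the middle locus and the order is ts – k – d.
Crossovers in the k–d interval produce the single-crossover classes k ts D and K TS d (124 + 124 = 248) plus the double crossovers (14).
RF(k–d) = (248 + 14) / 1000 = 262/1000 = 0.2620 → 26.2 cM.

26.2 cM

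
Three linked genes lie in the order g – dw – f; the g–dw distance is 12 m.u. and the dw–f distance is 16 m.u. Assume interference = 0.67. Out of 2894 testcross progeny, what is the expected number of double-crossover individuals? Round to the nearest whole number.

18

Map distances give recombination frequencies of 0.120 and 0.160 for the two intervals.
With interference 0.67 (so coincidence = 0.33), expected double-crossover frequency = 0.120 × 0.160 × 0.33 = 0.00634.
Expected number = 0.00634 × 2894 = 18.34 ≈ 18.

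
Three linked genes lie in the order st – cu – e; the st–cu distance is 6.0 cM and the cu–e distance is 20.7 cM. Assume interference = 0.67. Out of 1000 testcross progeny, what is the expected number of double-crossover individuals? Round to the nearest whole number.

Map distances give recombination frequencies of 0.060 and 0.207 for the two intervals.
With interference 0.67 (so coincidence = 0.33), expected double-crossover frequency = 0.060 × 0.207 × 0.33 = 0.00410.
Expected number = 0.00410 × 1000 = 4.10 ≈ 4.

4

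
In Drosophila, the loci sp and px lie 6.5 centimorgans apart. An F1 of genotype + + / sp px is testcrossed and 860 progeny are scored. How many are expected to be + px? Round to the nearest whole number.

A map distance of 6.5 centimorgans corresponds to a recombination frequency of 0.065.
The F1 is + + / sp px, so + px is a recombinant gamete class with expected frequency r/2 = 0.065/2 = 0.0325.
Expected number = 0.0325 × 860 = 27.95 ≈ 28.

28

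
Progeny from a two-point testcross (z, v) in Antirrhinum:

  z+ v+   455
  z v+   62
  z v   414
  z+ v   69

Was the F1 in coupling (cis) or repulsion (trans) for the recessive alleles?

The two most frequent classes are z+ v+ (455) and z v (414); these are the parental (non-recombinant) types.
So the F1 carried z+ v+ on one chromosome and z v on the other — the recessive alleles are on the same chromosome (cis / coupling).

cis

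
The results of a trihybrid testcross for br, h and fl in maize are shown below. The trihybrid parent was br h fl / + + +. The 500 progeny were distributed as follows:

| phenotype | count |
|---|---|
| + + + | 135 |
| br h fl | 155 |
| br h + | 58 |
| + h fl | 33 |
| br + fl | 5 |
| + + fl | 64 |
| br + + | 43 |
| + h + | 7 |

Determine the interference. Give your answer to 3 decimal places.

0.491

The two rarest classes, br + fl and + h +, are the double crossovers. Comparing them with the parentals, only the h allele has switched, so h is the middle locus and the order is fl – h – br.
fl–h: (122 + 12)/500 = 0.2680; h–br: (76 + 12)/500 = 0.1760.
Expected DCO frequency = 0.2680 × 0.1760 ≈ 0.04717; observed = 12/500 ≈ 0.02400.
Coefficient of coincidence = 0.02400/0.04717 ≈ 0.509; interference = 1 − 0.509 = 0.491.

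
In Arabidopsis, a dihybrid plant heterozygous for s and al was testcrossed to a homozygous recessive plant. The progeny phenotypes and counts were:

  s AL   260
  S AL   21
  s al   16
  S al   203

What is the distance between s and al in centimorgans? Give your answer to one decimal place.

The two most frequent classes, S al (203) and s AL (260), are the parental types, so the F1 was S al / s AL.
The recombinant classes are S AL and s al: 21 + 16 = 37.
Recombination frequency = 37/500 = 0.0740 ≈ 7.4%, i.e. 7.4 centimorgans.

7.4 centimorgans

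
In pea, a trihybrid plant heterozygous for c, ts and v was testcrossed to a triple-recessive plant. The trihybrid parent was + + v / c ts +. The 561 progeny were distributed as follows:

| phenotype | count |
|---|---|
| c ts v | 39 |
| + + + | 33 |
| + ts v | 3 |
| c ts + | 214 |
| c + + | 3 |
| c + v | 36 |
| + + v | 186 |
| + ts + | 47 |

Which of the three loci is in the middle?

The two rarest classes, + ts v and c + +, are the double crossovers. Comparing them with the parentals, only the ts allele has switched, so ts is the middle locus and the order is c – ts – v.

ts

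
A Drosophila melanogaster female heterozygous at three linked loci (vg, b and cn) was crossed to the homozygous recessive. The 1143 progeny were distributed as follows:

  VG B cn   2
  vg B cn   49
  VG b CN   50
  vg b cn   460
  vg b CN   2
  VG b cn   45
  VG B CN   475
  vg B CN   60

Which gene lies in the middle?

cn

The two most frequent reciprocal classes, vg b cn and VG B CN, are the parental types, so the F1 was vg b cn / VG B CN.
The two rarest classes, vg b CN and VG B cn, are the double crossovers. Comparing them with the parentals, only the cn allele has switched, so cn is the middle locus and the order is b – cn – vg.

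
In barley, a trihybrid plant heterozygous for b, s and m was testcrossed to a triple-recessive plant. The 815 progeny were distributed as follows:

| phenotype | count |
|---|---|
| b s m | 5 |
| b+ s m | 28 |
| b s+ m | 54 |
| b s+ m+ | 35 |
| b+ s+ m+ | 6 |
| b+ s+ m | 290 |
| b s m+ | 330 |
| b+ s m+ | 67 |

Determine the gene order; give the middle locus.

The two most frequent reciprocal classes, b s m+ and b+ s+ m, are the parental types, so the F1 was b s m+ / b+ s+ m.
The two rarest classes, b s m and b+ s+ m+, are the double crossovers. Comparing them with the parentals, only the m allele has switched, so m is the middle locus and the order is s – m – b.

m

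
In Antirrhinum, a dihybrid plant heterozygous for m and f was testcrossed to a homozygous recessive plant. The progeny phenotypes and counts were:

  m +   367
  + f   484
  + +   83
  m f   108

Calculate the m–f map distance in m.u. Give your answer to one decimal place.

The two most frequent classes, + f (484) and m + (367), are the parental types, so the F1 was + f / m +.
The recombinant classes are + + and m f: 83 + 108 = 191.
Recombination frequency = 191/1042 = 0.1833 ≈ 18.3%, i.e. 18.3 m.u.

18.3 m.u.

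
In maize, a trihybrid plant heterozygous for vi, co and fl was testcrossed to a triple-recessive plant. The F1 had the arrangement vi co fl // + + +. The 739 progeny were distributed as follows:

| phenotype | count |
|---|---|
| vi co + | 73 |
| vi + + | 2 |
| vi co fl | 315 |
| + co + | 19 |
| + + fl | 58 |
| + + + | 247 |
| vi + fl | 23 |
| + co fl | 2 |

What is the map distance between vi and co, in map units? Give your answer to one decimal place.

The two rarest classes, + co fl and vi + +, are the double crossovers. Comparing them with the parentals, only the vi allele has switched, so vi is the middle locus and the order is fl – vi – co.
Crossovers in the vi–co interval produce the single-crossover classes vi + fl and + co + (23 + 19 = 42) plus the double crossovers (4).
RF(vi–co) = (42 + 4) / 739 = 46/739 = 0.0622 → 6.2 map units.

6.2 map units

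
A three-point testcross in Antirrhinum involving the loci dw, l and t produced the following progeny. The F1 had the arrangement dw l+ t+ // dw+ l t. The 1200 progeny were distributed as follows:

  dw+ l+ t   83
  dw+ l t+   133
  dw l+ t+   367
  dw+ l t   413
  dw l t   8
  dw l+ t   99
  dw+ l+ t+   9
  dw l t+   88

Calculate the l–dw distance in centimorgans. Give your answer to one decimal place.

15.7 centimorgans

The two rarest classes, dw+ l+ t+ and dw l t, are the double crossovers. Comparing them with the parentals, only the dw allele has switched, so dw is the middle locus and the order is t – dw – l.
Crossovers in the dw–l interval produce the single-crossover classes dw l t+ and dw+ l+ t (88 + 83 = 171) plus the double crossovers (17).
RF(dw–l) = (171 + 17) / 1200 = 188/1200 = 0.1567 → 15.7 centimorgans.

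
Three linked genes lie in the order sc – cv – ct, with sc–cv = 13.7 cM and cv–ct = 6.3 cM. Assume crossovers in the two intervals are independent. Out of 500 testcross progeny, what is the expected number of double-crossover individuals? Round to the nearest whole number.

4

Map distances give recombination frequencies of 0.137 and 0.063 for the two intervals.
With no interference, expected double-crossover frequency = 0.137 × 0.063 = 0.00863.
Expected number = 0.00863 × 500 = 4.32 ≈ 4.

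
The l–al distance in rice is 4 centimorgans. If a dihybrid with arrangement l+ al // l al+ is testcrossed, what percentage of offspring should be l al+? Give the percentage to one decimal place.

A map distance of 4 centimorgans corresponds to a recombination frequency of 0.040.
The F1 is l+ al / l al+, so l al+ is a parental gamete class with expected frequency (1 − r)/2 = 0.960/2 = 0.4800.
That is 0.4800 = 48.0% of the progeny.

48.0%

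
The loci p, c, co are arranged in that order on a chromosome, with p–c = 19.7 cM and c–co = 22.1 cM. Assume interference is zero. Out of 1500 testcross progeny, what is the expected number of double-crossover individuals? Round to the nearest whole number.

Map distances give recombination frequencies of 0.197 and 0.221 for the two intervals.
With no interference, expected double-crossover frequency = 0.197 × 0.221 = 0.04354.
Expected number = 0.04354 × 1500 = 65.31 ≈ 65.

65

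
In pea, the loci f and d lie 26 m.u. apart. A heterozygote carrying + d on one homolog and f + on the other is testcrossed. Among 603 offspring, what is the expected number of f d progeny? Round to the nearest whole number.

78

A map distance of 26 m.u. corresponds to a recombination frequency of 0.260.
The F1 is + d / f +, so f d is a recombinant gamete class with expected frequency r/2 = 0.260/2 = 0.1300.
Expected number = 0.1300 × 603 = 78.39 ≈ 78.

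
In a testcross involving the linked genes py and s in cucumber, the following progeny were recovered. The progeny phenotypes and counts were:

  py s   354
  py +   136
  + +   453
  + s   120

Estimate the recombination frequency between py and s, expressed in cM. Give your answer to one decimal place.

The two most frequent classes, + + (453) and py s (354), are the parental types, so the F1 was + + / py s.
The recombinant classes are + s and py +: 120 + 136 = 256.
Recombination frequency = 256/1063 = 0.2408 ≈ 24.1%, i.e. 24.1 cM.

24.1 cM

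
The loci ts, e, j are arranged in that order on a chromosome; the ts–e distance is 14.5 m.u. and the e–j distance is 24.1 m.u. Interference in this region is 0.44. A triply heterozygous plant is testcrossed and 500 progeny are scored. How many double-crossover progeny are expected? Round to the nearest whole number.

Map distances give recombination frequencies of 0.145 and 0.241 for the two intervals.
With interference 0.44 (so coincidence = 0.56), expected double-crossover frequency = 0.145 × 0.241 × 0.56 = 0.01957.
Expected number = 0.01957 × 500 = 9.78 ≈ 10.

10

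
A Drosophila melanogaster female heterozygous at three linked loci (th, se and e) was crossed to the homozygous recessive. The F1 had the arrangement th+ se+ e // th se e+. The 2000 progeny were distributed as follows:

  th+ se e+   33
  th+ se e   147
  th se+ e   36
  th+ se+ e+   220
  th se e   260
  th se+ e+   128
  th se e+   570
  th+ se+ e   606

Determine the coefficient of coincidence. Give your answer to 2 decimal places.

0.73

The two rarest classes, th se+ e and th+ se e+, are the double crossovers. Comparing them with the parentals, only the th allele has switched, so th is the middle locus and the order is se – th – e.
se–th: (275 + 69)/2000 = 0.1720; th–e: (480 + 69)/2000 = 0.2745.
Expected DCO frequency = 0.1720 × 0.2745 ≈ 0.04721; observed = 69/2000 ≈ 0.03450.
Coefficient of coincidence = 0.03450/0.04721 ≈ 0.73.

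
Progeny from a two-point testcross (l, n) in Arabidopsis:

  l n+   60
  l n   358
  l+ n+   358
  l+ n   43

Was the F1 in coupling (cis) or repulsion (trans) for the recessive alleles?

The two most frequent classes are l+ n+ (358) and l n (358); these are the parental (non-recombinant) types.
So the F1 carried l+ n+ on one chromosome and l n on the other — the recessive alleles are on the same chromosome (cis / coupling).

cis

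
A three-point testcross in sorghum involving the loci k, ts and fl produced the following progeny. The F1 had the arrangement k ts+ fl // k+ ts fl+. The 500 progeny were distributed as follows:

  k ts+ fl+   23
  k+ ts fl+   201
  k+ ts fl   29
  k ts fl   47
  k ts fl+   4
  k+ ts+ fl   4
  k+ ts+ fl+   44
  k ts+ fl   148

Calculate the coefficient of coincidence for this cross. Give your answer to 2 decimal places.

The two rarest classes, k+ ts+ fl and k ts fl+, are the double crossovers. Comparing them with the parentals, only the k allele has switched, so k is the middle locus and the order is ts – k – fl.
ts–k: (91 + 8)/500 = 0.1980; k–fl: (52 + 8)/500 = 0.1200.
Expected DCO frequency = 0.1980 × 0.1200 ≈ 0.02376; observed = 8/500 ≈ 0.01600.
Coefficient of coincidence = 0.01600/0.02376 ≈ 0.67.

0.67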